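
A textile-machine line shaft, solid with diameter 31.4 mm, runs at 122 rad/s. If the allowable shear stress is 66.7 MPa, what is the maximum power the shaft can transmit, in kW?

J = πd⁴/32 = π(0.0314)⁴/32 = 9.544×10^-8 m⁴.
T_max = τ_allow·J/r = 6.67×10^7 × 9.544×10^-8 / 0.0157 = 405.5 N·m.
ω = 122 rad/s, so P_max = T_max·ω = 4.947×10^4 W.

49.5 kW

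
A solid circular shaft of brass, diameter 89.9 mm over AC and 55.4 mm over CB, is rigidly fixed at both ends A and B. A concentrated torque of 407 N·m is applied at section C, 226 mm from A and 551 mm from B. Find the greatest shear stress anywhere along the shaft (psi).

Compatibility: T_A·a/J_AC = T_B·b/J_CB with T_A + T_B = T₀.
J_AC = 6.41×10^-6 m⁴, J_CB = 9.25×10^-7 m⁴, so T_A = T₀·(J_AC/a)/((J_AC/a)+(J_CB/b)) = 384.3 N·m, T_B = 22.73 N·m.
τ in each portion: τ_AC = 2.69×10^6 Pa, τ_CB = 6.81×10^5 Pa; maximum is in AC.
τ_max = T_AC·r/J = 384.3·0.0450/6.41×10^-6 = 2.694×10^6 Pa.

391 psi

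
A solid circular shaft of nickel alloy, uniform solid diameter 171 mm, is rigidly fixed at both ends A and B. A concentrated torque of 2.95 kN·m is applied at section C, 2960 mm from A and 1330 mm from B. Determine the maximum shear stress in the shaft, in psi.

301 psi

With uniform GJ and both ends fixed, compatibility θ_AC = θ_CB gives T_A·a = T_B·b, together with T_A + T_B = T₀.
T_A = T₀·b/(a+b) = 2950·1330/4290 = 914.6 N·m; T_B = 2035 N·m.
τ in each portion: τ_AC = 9.32×10^5 Pa, τ_CB = 2.07×10^6 Pa; maximum is in CB.
τ_max = T_CB·r/J = 2035·0.0855/8.39×10^-5 = 2.073×10^6 Pa.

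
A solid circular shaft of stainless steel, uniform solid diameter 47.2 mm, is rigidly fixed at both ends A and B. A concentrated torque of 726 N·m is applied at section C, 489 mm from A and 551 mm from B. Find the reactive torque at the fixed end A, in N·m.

With uniform GJ and both ends fixed, compatibility θ_AC = θ_CB gives T_A·a = T_B·b, together with T_A + T_B = T₀.
T_A = T₀·b/(a+b) = 726.0·551/1040 = 384.6 N·m; T_B = 341.4 N·m.

385 N·m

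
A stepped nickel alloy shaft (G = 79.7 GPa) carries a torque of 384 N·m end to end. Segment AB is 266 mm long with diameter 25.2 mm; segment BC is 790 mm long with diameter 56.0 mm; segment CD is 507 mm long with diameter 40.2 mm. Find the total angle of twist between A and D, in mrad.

45.8 mrad

J_AB = π(0.0252)⁴/32 = 3.96×10^-8 m⁴; J_BC = π(0.0560)⁴/32 = 9.65×10^-7 m⁴; J_CD = π(0.0402)⁴/32 = 2.56×10^-7 m⁴.
θ = (T/G)·Σ L_i/J_i = (384.0/79.7×10⁹)·(0.266/3.96×10^-8 + 0.790/9.65×10^-7 + 0.507/2.56×10^-7) = 0.04584 rad.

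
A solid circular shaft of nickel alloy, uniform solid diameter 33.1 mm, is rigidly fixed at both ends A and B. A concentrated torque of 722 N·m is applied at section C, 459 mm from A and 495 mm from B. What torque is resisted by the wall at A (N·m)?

With uniform GJ and both ends fixed, compatibility θ_AC = θ_CB gives T_A·a = T_B·b, together with T_A + T_B = T₀.
T_A = T₀·b/(a+b) = 722.0·495/954.0 = 374.6 N·m; T_B = 347.4 N·m.

375 N·m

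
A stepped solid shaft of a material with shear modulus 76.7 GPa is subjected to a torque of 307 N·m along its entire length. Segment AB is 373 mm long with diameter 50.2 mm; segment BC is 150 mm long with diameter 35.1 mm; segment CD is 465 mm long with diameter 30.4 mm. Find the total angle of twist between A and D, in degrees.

1.64°

J_AB = π(0.0502)⁴/32 = 6.23×10^-7 m⁴; J_BC = π(0.0351)⁴/32 = 1.49×10^-7 m⁴; J_CD = π(0.0304)⁴/32 = 8.38×10^-8 m⁴.
θ = (T/G)·Σ L_i/J_i = (307.0/76.7×10⁹)·(0.373/6.23×10^-7 + 0.150/1.49×10^-7 + 0.465/8.38×10^-8) = 0.02862 rad.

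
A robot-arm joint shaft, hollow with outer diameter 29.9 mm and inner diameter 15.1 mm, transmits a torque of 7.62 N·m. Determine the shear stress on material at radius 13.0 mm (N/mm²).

J = π(d_o⁴ − d_i⁴)/32 = π(0.0299⁴ − 0.0151⁴)/32 = 7.336×10^-8 m⁴.
Shear stress varies linearly with radius: τ = T·r/J = 7.620 × 0.0130 / 7.336×10^-8 = 1.350×10^6 Pa.

1.35 N/mm²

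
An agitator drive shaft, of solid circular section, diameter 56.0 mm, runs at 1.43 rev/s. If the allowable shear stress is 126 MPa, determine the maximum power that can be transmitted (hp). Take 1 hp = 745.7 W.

52.3 hp

J = πd⁴/32 = π(0.0560)⁴/32 = 9.655×10^-7 m⁴.
T_max = τ_allow·J/r = 1.26×10^8 × 9.655×10^-7 / 0.0280 = 4345 N·m.
ω = 2π·1.43 = 8.985 rad/s, so P_max = T_max·ω = 3.904×10^4 W.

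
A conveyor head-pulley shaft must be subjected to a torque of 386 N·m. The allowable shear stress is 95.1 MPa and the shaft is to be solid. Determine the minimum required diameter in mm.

For a solid shaft τ_max = 16T/(πd³), so d = (16T/(π τ_allow))^(1/3) = (16·386.0/(π·9.51×10^7))^(1/3) = 0.02744 m.

27.4 mm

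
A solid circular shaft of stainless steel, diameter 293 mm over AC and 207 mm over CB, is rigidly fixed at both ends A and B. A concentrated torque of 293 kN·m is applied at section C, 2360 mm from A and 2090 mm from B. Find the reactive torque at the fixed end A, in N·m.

Compatibility: T_A·a/J_AC = T_B·b/J_CB with T_A + T_B = T₀.
J_AC = 7.24×10^-4 m⁴, J_CB = 1.80×10^-4 m⁴, so T_A = T₀·(J_AC/a)/((J_AC/a)+(J_CB/b)) = 228700 N·m, T_B = 64330 N·m.

229000 N·m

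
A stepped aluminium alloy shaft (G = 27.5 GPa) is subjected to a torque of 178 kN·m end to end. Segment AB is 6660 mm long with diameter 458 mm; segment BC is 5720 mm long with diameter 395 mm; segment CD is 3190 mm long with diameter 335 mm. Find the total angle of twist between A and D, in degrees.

J_AB = π(0.458)⁴/32 = 4.32×10^-3 m⁴; J_BC = π(0.395)⁴/32 = 2.39×10^-3 m⁴; J_CD = π(0.335)⁴/32 = 1.24×10^-3 m⁴.
θ = (T/G)·Σ L_i/J_i = (178000/27.5×10⁹)·(6.66/4.32×10^-3 + 5.72/2.39×10^-3 + 3.19/1.24×10^-3) = 0.04217 rad.

2.42°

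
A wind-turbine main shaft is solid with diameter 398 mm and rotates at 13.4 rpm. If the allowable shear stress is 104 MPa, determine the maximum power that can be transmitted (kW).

J = πd⁴/32 = π(0.398)⁴/32 = 2.463×10^-3 m⁴.
T_max = τ_allow·J/r = 1.04×10^8 × 2.463×10^-3 / 0.199 = 1.287e6 N·m.
ω = 2π·13.4/60 = 1.403 rad/s, so P_max = T_max·ω = 1.807×10^6 W.

1810 kW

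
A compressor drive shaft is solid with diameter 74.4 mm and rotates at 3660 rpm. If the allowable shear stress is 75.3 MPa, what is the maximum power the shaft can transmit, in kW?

2330 kW

J = πd⁴/32 = π(0.0744)⁴/32 = 3.008×10^-6 m⁴.
T_max = τ_allow·J/r = 7.53×10^7 × 3.008×10^-6 / 0.0372 = 6089 N·m.
ω = 2π·3660/60 = 383.3 rad/s, so P_max = T_max·ω = 2.334×10^6 W.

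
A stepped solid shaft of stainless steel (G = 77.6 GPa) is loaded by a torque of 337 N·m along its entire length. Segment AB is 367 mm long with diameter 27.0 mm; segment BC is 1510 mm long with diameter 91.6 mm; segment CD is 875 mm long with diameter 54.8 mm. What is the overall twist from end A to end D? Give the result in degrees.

J_AB = π(0.0270)⁴/32 = 5.22×10^-8 m⁴; J_BC = π(0.0916)⁴/32 = 6.91×10^-6 m⁴; J_CD = π(0.0548)⁴/32 = 8.85×10^-7 m⁴.
θ = (T/G)·Σ L_i/J_i = (337.0/77.6×10⁹)·(0.367/5.22×10^-8 + 1.51/6.91×10^-6 + 0.875/8.85×10^-7) = 0.03579 rad.

2.05°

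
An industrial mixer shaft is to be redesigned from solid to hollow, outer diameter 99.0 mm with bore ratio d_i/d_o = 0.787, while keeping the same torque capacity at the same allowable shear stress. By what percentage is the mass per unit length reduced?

Equal τ_max and T ⇒ the solid shaft needs d_s³ = d_o³(1−k⁴), so d_s = 99.0·(1−0.787⁴)^(1/3) = 84.25 mm.
Area ratio A_h/A_s = d_o²(1−k²)/d_s² = (1−k²)/(1−k⁴)^(2/3) = 0.5255.
Mass saving = 1 − 0.5255 = 47.4 %.

47.4 %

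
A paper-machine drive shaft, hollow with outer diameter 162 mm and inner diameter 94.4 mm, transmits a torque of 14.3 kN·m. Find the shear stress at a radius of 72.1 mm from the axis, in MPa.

17.2 MPa

J = π(d_o⁴ − d_i⁴)/32 = π(0.162⁴ − 0.0944⁴)/32 = 5.982×10^-5 m⁴.
Shear stress varies linearly with radius: τ = T·r/J = 14300 × 0.0721 / 5.982×10^-5 = 1.724×10^7 Pa.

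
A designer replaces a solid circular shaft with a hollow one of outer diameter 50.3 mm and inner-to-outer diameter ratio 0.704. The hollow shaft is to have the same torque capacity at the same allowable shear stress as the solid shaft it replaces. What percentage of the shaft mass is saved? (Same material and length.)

Equal τ_max and T ⇒ the solid shaft needs d_s³ = d_o³(1−k⁴), so d_s = 50.3·(1−0.704⁴)^(1/3) = 45.79 mm.
Area ratio A_h/A_s = d_o²(1−k²)/d_s² = (1−k²)/(1−k⁴)^(2/3) = 0.6087.
Mass saving = 1 − 0.6087 = 39.1 %.

39.1 %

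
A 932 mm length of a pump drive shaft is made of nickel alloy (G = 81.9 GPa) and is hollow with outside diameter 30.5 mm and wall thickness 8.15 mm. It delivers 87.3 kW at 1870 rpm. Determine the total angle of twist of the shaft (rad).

ω = 2π·1870/60 = 195.8 rad/s, so T = P/ω = 87.3×10³ / 195.8 = 445.8 N·m.
J = π(d_o⁴ − d_i⁴)/32 = π(0.0305⁴ − 0.0142⁴)/32 = 8.097×10^-8 m⁴.
θ = T·L/(G·J) = 445.8 × 0.932 / (81.9×10⁹ × 8.097×10^-8) = 0.06266 rad.

0.0627 rad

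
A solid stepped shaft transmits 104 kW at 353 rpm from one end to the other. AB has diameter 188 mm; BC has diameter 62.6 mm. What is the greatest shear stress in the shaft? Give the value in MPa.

58.4 MPa

ω = 2π·353/60 = 36.97 rad/s, so T = P/ω = 104×10³ / 36.97 = 2813 N·m.
Under the same torque, τ_max = 16T/(πd³) is largest where d is smallest — segment BC (d = 62.6 mm).
τ_max = 16·2813/(π·(0.0626)³) = 5.841×10^7 Pa.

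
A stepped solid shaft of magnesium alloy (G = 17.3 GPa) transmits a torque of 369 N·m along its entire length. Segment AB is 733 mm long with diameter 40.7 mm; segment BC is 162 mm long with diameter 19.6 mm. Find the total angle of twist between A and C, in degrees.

J_AB = π(0.0407)⁴/32 = 2.69×10^-7 m⁴; J_BC = π(0.0196)⁴/32 = 1.45×10^-8 m⁴.
θ = (T/G)·Σ L_i/J_i = (369.0/17.3×10⁹)·(0.733/2.69×10^-7 + 0.162/1.45×10^-8) = 0.2965 rad.

17.0°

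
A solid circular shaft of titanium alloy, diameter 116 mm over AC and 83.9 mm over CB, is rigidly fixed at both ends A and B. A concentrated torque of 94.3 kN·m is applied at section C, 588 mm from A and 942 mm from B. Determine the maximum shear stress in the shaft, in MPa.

Compatibility: T_A·a/J_AC = T_B·b/J_CB with T_A + T_B = T₀.
J_AC = 1.78×10^-5 m⁴, J_CB = 4.86×10^-6 m⁴, so T_A = T₀·(J_AC/a)/((J_AC/a)+(J_CB/b)) = 80540 N·m, T_B = 13760 N·m.
τ in each portion: τ_AC = 2.63×10^8 Pa, τ_CB = 1.19×10^8 Pa; maximum is in AC.
τ_max = T_AC·r/J = 80540·0.0580/1.78×10^-5 = 2.628×10^8 Pa.

263 MPa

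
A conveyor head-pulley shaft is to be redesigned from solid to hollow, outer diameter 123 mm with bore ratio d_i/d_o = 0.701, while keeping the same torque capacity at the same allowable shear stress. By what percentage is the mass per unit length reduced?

Equal τ_max and T ⇒ the solid shaft needs d_s³ = d_o³(1−k⁴), so d_s = 123·(1−0.701⁴)^(1/3) = 112.2 mm.
Area ratio A_h/A_s = d_o²(1−k²)/d_s² = (1−k²)/(1−k⁴)^(2/3) = 0.6115.
Mass saving = 1 − 0.6115 = 38.9 %.

38.9 %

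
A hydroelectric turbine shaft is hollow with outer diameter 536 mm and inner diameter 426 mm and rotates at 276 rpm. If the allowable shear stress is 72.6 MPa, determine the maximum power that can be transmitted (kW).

38100 kW

J = π(d_o⁴ − d_i⁴)/32 = π(0.536⁴ − 0.426⁴)/32 = 4.870×10^-3 m⁴.
T_max = τ_allow·J/r = 7.26×10^7 × 4.870×10^-3 / 0.268 = 1.319e6 N·m.
ω = 2π·276/60 = 28.90 rad/s, so P_max = T_max·ω = 3.813×10^7 W.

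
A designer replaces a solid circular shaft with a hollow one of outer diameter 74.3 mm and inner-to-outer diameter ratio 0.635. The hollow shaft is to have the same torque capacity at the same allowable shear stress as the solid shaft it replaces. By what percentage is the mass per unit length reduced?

Equal τ_max and T ⇒ the solid shaft needs d_s³ = d_o³(1−k⁴), so d_s = 74.3·(1−0.635⁴)^(1/3) = 70.03 mm.
Area ratio A_h/A_s = d_o²(1−k²)/d_s² = (1−k²)/(1−k⁴)^(2/3) = 0.6717.
Mass saving = 1 − 0.6717 = 32.8 %.

32.8 %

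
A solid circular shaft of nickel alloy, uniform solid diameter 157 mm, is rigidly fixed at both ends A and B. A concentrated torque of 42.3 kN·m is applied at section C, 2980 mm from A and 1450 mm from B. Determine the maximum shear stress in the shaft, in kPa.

With uniform GJ and both ends fixed, compatibility θ_AC = θ_CB gives T_A·a = T_B·b, together with T_A + T_B = T₀.
T_A = T₀·b/(a+b) = 42300·1450/4430 = 13850 N·m; T_B = 28450 N·m.
τ in each portion: τ_AC = 1.82×10^7 Pa, τ_CB = 3.74×10^7 Pa; maximum is in CB.
τ_max = T_CB·r/J = 28450·0.0785/5.96×10^-5 = 3.745×10^7 Pa.

37400 kPa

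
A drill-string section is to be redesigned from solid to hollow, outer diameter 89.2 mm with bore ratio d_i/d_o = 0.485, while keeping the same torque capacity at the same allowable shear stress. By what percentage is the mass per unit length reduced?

20.6 %

Equal τ_max and T ⇒ the solid shaft needs d_s³ = d_o³(1−k⁴), so d_s = 89.2·(1−0.485⁴)^(1/3) = 87.52 mm.
Area ratio A_h/A_s = d_o²(1−k²)/d_s² = (1−k²)/(1−k⁴)^(2/3) = 0.7944.
Mass saving = 1 − 0.7944 = 20.6 %.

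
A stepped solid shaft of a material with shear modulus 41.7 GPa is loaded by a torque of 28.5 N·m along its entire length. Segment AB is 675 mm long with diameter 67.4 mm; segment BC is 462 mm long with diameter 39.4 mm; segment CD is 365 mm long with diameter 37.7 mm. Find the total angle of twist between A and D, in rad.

0.00282 rad

J_AB = π(0.0674)⁴/32 = 2.03×10^-6 m⁴; J_BC = π(0.0394)⁴/32 = 2.37×10^-7 m⁴; J_CD = π(0.0377)⁴/32 = 1.98×10^-7 m⁴.
θ = (T/G)·Σ L_i/J_i = (28.50/41.7×10⁹)·(0.675/2.03×10^-6 + 0.462/2.37×10^-7 + 0.365/1.98×10^-7) = 2.820×10^-3 rad.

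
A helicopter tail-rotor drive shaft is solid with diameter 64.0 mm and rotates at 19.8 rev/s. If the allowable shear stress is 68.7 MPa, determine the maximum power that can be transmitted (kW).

440 kW

J = πd⁴/32 = π(0.0640)⁴/32 = 1.647×10^-6 m⁴.
T_max = τ_allow·J/r = 6.87×10^7 × 1.647×10^-6 / 0.0320 = 3536 N·m.
ω = 2π·19.8 = 124.4 rad/s, so P_max = T_max·ω = 4.399×10^5 W.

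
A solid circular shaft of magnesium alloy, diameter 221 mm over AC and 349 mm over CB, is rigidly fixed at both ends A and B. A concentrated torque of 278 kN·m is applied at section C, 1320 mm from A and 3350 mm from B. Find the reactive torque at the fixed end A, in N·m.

80600 N·m

Compatibility: T_A·a/J_AC = T_B·b/J_CB with T_A + T_B = T₀.
J_AC = 2.34×10^-4 m⁴, J_CB = 1.46×10^-3 m⁴, so T_A = T₀·(J_AC/a)/((J_AC/a)+(J_CB/b)) = 80570 N·m, T_B = 197400 N·m.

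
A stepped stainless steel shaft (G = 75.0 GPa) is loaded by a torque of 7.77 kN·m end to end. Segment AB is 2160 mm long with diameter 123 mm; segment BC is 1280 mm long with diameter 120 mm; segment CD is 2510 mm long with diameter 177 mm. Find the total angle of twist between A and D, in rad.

J_AB = π(0.123)⁴/32 = 2.25×10^-5 m⁴; J_BC = π(0.120)⁴/32 = 2.04×10^-5 m⁴; J_CD = π(0.177)⁴/32 = 9.64×10^-5 m⁴.
θ = (T/G)·Σ L_i/J_i = (7770/75.0×10⁹)·(2.16/2.25×10^-5 + 1.28/2.04×10^-5 + 2.51/9.64×10^-5) = 0.01917 rad.

0.0192 rad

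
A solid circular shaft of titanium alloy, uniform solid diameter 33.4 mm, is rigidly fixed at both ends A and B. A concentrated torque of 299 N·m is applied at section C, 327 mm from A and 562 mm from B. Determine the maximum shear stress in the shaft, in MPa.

With uniform GJ and both ends fixed, compatibility θ_AC = θ_CB gives T_A·a = T_B·b, together with T_A + T_B = T₀.
T_A = T₀·b/(a+b) = 299.0·562/889.0 = 189.0 N·m; T_B = 110.0 N·m.
τ in each portion: τ_AC = 2.58×10^7 Pa, τ_CB = 1.50×10^7 Pa; maximum is in AC.
τ_max = T_AC·r/J = 189.0·0.0167/1.22×10^-7 = 2.584×10^7 Pa.

25.8 MPa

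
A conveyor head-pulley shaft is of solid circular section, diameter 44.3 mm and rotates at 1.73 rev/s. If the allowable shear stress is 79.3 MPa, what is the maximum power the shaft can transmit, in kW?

J = πd⁴/32 = π(0.0443)⁴/32 = 3.781×10^-7 m⁴.
T_max = τ_allow·J/r = 7.93×10^7 × 3.781×10^-7 / 0.0221 = 1354 N·m.
ω = 2π·1.73 = 10.87 rad/s, so P_max = T_max·ω = 1.471×10^4 W.

14.7 kW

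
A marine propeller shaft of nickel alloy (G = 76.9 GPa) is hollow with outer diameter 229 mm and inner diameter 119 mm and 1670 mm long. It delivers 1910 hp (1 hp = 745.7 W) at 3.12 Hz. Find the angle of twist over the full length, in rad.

0.00630 rad

ω = 2π·3.12 = 19.60 rad/s, so T = P/ω = 1910×745.7 / 19.60 = 72650 N·m.
J = π(d_o⁴ − d_i⁴)/32 = π(0.229⁴ − 0.119⁴)/32 = 2.503×10^-4 m⁴.
θ = T·L/(G·J) = 72650 × 1.67 / (76.9×10⁹ × 2.503×10^-4) = 6.304×10^-3 rad.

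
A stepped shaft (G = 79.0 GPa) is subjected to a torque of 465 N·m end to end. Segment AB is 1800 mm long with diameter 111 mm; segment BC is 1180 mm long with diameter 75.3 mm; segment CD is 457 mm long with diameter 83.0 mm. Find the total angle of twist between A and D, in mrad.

3.49 mrad

J_AB = π(0.111)⁴/32 = 1.49×10^-5 m⁴; J_BC = π(0.0753)⁴/32 = 3.16×10^-6 m⁴; J_CD = π(0.0830)⁴/32 = 4.66×10^-6 m⁴.
θ = (T/G)·Σ L_i/J_i = (465.0/79.0×10⁹)·(1.80/1.49×10^-5 + 1.18/3.16×10^-6 + 0.457/4.66×10^-6) = 3.489×10^-3 rad.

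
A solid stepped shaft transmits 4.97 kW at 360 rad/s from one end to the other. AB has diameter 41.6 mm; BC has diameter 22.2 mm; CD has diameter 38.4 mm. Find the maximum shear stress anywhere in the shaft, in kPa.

6430 kPa

ω = 360 rad/s, so T = P/ω = 4.97×10³ / 360.0 = 13.81 N·m.
Under the same torque, τ_max = 16T/(πd³) is largest where d is smallest — segment BC (d = 22.2 mm).
τ_max = 16·13.81/(π·(0.0222)³) = 6.426×10^6 Pa.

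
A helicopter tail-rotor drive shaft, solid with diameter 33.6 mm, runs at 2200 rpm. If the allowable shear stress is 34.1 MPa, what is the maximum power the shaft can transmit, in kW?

58.5 kW

J = πd⁴/32 = π(0.0336)⁴/32 = 1.251×10^-7 m⁴.
T_max = τ_allow·J/r = 3.41×10^7 × 1.251×10^-7 / 0.0168 = 254.0 N·m.
ω = 2π·2200/60 = 230.4 rad/s, so P_max = T_max·ω = 5.851×10^4 W.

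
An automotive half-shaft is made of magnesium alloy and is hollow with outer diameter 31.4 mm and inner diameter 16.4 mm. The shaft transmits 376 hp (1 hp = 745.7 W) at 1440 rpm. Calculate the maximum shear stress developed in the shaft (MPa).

330 MPa

ω = 2π·1440/60 = 150.8 rad/s, so T = P/ω = 376×745.7 / 150.8 = 1859 N·m.
J = π(d_o⁴ − d_i⁴)/32 = π(0.0314⁴ − 0.0164⁴)/32 = 8.834×10^-8 m⁴.
τ_max = T·r/J = 1859 × 0.0157 / 8.834×10^-8 = 3.305×10^8 Pa.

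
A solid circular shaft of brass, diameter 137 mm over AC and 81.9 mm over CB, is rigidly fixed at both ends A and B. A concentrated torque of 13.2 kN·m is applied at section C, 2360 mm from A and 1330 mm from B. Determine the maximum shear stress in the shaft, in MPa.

Compatibility: T_A·a/J_AC = T_B·b/J_CB with T_A + T_B = T₀.
J_AC = 3.46×10^-5 m⁴, J_CB = 4.42×10^-6 m⁴, so T_A = T₀·(J_AC/a)/((J_AC/a)+(J_CB/b)) = 10760 N·m, T_B = 2439 N·m.
τ in each portion: τ_AC = 2.13×10^7 Pa, τ_CB = 2.26×10^7 Pa; maximum is in CB.
τ_max = T_CB·r/J = 2439·0.0410/4.42×10^-6 = 2.261×10^7 Pa.

22.6 MPa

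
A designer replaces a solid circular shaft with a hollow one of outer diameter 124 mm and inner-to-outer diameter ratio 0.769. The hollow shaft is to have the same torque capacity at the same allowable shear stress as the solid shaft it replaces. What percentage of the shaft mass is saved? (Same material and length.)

Equal τ_max and T ⇒ the solid shaft needs d_s³ = d_o³(1−k⁴), so d_s = 124·(1−0.769⁴)^(1/3) = 107.4 mm.
Area ratio A_h/A_s = d_o²(1−k²)/d_s² = (1−k²)/(1−k⁴)^(2/3) = 0.5444.
Mass saving = 1 − 0.5444 = 45.6 %.

45.6 %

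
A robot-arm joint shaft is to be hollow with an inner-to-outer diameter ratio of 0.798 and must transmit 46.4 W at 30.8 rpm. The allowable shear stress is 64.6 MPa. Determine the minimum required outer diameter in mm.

ω = 2π·30.8/60 = 3.225 rad/s, so T = P/ω = 46.4 / 3.225 = 14.39 N·m.
For a hollow shaft with d_i/d_o = 0.798: τ_max = 16T/(π d_o³ (1−k⁴)), so d_o = [16T/(π τ_allow (1−k⁴))]^(1/3) = [16·14.39/(π·6.46×10^7·0.5945)]^(1/3) = 0.01240 m.

12.4 mm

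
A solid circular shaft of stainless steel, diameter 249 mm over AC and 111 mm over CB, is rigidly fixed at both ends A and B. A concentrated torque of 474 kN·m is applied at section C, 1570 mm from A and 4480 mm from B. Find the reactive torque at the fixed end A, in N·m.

468000 N·m

Compatibility: T_A·a/J_AC = T_B·b/J_CB with T_A + T_B = T₀.
J_AC = 3.77×10^-4 m⁴, J_CB = 1.49×10^-5 m⁴, so T_A = T₀·(J_AC/a)/((J_AC/a)+(J_CB/b)) = 467500 N·m, T_B = 6470 N·m.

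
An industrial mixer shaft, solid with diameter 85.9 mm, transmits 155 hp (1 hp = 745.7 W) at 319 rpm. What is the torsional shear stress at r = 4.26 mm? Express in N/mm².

ω = 2π·319/60 = 33.41 rad/s, so T = P/ω = 155×745.7 / 33.41 = 3460 N·m.
J = πd⁴/32 = π(0.0859)⁴/32 = 5.345×10^-6 m⁴.
Shear stress varies linearly with radius: τ = T·r/J = 3460 × 0.00426 / 5.345×10^-6 = 2.757×10^6 Pa.

2.76 N/mm²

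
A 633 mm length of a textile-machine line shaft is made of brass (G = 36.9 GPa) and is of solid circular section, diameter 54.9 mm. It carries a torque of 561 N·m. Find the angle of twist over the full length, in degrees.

J = πd⁴/32 = π(0.0549)⁴/32 = 8.918×10^-7 m⁴.
θ = T·L/(G·J) = 561.0 × 0.633 / (36.9×10⁹ × 8.918×10^-7) = 0.01079 rad.

0.618°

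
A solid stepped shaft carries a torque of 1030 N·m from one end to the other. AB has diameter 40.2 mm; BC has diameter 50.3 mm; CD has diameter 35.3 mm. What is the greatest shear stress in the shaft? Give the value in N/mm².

119 N/mm²

Under the same torque, τ_max = 16T/(πd³) is largest where d is smallest — segment CD (d = 35.3 mm).
τ_max = 16·1030/(π·(0.0353)³) = 1.193×10^8 Pa.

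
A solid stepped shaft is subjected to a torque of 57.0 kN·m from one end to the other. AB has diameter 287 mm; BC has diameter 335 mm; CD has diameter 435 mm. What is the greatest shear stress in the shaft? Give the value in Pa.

Under the same torque, τ_max = 16T/(πd³) is largest where d is smallest — segment AB (d = 287 mm).
τ_max = 16·57000/(π·(0.287)³) = 1.228×10^7 Pa.

1.23e7 Pa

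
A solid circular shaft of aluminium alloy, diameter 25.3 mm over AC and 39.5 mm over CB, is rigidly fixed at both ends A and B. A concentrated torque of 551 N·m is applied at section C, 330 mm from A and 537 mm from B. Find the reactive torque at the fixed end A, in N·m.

118 N·m

Compatibility: T_A·a/J_AC = T_B·b/J_CB with T_A + T_B = T₀.
J_AC = 4.02×10^-8 m⁴, J_CB = 2.39×10^-7 m⁴, so T_A = T₀·(J_AC/a)/((J_AC/a)+(J_CB/b)) = 118.5 N·m, T_B = 432.5 N·m.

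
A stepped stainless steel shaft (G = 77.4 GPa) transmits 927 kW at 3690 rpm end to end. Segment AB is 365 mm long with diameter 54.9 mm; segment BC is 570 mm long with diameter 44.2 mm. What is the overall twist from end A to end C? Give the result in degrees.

ω = 2π·3690/60 = 386.4 rad/s, so T = P/ω = 927×10³ / 386.4 = 2399 N·m.
J_AB = π(0.0549)⁴/32 = 8.92×10^-7 m⁴; J_BC = π(0.0442)⁴/32 = 3.75×10^-7 m⁴.
θ = (T/G)·Σ L_i/J_i = (2399/77.4×10⁹)·(0.365/8.92×10^-7 + 0.570/3.75×10^-7) = 0.05983 rad.

3.43°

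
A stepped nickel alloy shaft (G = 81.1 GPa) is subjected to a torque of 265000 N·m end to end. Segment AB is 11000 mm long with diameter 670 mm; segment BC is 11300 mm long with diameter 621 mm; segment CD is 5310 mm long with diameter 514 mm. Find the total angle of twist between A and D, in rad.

0.00688 rad

J_AB = π(0.670)⁴/32 = 0.0198 m⁴; J_BC = π(0.621)⁴/32 = 0.0146 m⁴; J_CD = π(0.514)⁴/32 = 6.85×10^-3 m⁴.
θ = (T/G)·Σ L_i/J_i = (265000/81.1×10⁹)·(11.0/0.0198 + 11.3/0.0146 + 5.31/6.85×10^-3) = 6.878×10^-3 rad.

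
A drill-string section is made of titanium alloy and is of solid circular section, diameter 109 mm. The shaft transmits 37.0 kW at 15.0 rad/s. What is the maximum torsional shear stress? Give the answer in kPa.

9700 kPa

ω = 15.0 rad/s, so T = P/ω = 37.0×10³ / 15.00 = 2467 N·m.
J = πd⁴/32 = π(0.109)⁴/32 = 1.386×10^-5 m⁴.
τ_max = T·r/J = 2467 × 0.0545 / 1.386×10^-5 = 9.701×10^6 Pa.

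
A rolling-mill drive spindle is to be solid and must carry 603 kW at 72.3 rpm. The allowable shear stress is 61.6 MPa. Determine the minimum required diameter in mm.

187 mm

ω = 2π·72.3/60 = 7.571 rad/s, so T = P/ω = 603×10³ / 7.571 = 79640 N·m.
For a solid shaft τ_max = 16T/(πd³), so d = (16T/(π τ_allow))^(1/3) = (16·79640/(π·6.16×10^7))^(1/3) = 0.1874 m.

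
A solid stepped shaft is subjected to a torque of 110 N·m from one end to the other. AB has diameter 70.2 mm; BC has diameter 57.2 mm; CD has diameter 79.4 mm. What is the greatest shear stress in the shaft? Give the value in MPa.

Under the same torque, τ_max = 16T/(πd³) is largest where d is smallest — segment BC (d = 57.2 mm).
τ_max = 16·110.0/(π·(0.0572)³) = 2.993×10^6 Pa.

2.99 MPa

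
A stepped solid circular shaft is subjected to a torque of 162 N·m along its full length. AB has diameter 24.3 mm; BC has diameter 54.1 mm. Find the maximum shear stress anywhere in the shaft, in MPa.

57.5 MPa

Under the same torque, τ_max = 16T/(πd³) is largest where d is smallest — segment AB (d = 24.3 mm).
τ_max = 16·162.0/(π·(0.0243)³) = 5.750×10^7 Pa.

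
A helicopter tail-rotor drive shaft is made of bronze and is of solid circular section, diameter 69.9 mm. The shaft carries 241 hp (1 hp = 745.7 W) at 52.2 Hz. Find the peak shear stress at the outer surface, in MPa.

ω = 2π·52.2 = 328.0 rad/s, so T = P/ω = 241×745.7 / 328.0 = 547.9 N·m.
J = πd⁴/32 = π(0.0699)⁴/32 = 2.344×10^-6 m⁴.
τ_max = T·r/J = 547.9 × 0.0350 / 2.344×10^-6 = 8.171×10^6 Pa.

8.17 MPa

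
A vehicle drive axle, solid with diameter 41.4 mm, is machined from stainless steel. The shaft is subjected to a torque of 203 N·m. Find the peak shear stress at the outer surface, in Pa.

J = πd⁴/32 = π(0.0414)⁴/32 = 2.884×10^-7 m⁴.
τ_max = T·r/J = 203.0 × 0.0207 / 2.884×10^-7 = 1.457×10^7 Pa.

1.46e7 Pa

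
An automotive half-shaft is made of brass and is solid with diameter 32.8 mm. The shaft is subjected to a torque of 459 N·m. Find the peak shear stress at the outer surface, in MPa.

66.2 MPa

J = πd⁴/32 = π(0.0328)⁴/32 = 1.136×10^-7 m⁴.
τ_max = T·r/J = 459.0 × 0.0164 / 1.136×10^-7 = 6.625×10^7 Pa.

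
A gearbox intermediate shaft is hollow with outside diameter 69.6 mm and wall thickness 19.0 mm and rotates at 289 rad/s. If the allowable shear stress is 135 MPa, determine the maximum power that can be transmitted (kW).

2470 kW

J = π(d_o⁴ − d_i⁴)/32 = π(0.0696⁴ − 0.0316⁴)/32 = 2.206×10^-6 m⁴.
T_max = τ_allow·J/r = 1.35×10^8 × 2.206×10^-6 / 0.0348 = 8557 N·m.
ω = 289 rad/s, so P_max = T_max·ω = 2.473×10^6 W.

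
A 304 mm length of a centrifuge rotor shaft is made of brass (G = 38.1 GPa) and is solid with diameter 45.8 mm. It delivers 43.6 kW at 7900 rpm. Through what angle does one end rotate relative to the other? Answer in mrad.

ω = 2π·7900/60 = 827.3 rad/s, so T = P/ω = 43.6×10³ / 827.3 = 52.70 N·m.
J = πd⁴/32 = π(0.0458)⁴/32 = 4.320×10^-7 m⁴.
θ = T·L/(G·J) = 52.70 × 0.304 / (38.1×10⁹ × 4.320×10^-7) = 9.735×10^-4 rad.

0.973 mrad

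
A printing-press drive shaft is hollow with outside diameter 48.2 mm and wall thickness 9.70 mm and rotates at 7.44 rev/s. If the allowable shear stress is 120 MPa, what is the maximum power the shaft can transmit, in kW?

108 kW

J = π(d_o⁴ − d_i⁴)/32 = π(0.0482⁴ − 0.0288⁴)/32 = 4.624×10^-7 m⁴.
T_max = τ_allow·J/r = 1.20×10^8 × 4.624×10^-7 / 0.0241 = 2302 N·m.
ω = 2π·7.44 = 46.75 rad/s, so P_max = T_max·ω = 1.076×10^5 W.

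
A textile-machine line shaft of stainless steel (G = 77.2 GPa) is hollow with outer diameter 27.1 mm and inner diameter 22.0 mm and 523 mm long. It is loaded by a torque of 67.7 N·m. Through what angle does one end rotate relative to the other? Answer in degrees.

0.877°

J = π(d_o⁴ − d_i⁴)/32 = π(0.0271⁴ − 0.0220⁴)/32 = 2.995×10^-8 m⁴.
θ = T·L/(G·J) = 67.70 × 0.523 / (77.2×10⁹ × 2.995×10^-8) = 0.01531 rad.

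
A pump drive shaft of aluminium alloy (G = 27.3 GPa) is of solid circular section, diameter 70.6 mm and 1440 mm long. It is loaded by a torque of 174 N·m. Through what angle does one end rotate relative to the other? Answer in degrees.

0.216°

J = πd⁴/32 = π(0.0706)⁴/32 = 2.439×10^-6 m⁴.
θ = T·L/(G·J) = 174.0 × 1.44 / (27.3×10⁹ × 2.439×10^-6) = 3.763×10^-3 rad.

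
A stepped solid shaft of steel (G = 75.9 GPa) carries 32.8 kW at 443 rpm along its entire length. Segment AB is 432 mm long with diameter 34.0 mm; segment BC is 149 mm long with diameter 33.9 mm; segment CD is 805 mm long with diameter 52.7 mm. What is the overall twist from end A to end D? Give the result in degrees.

2.94°

ω = 2π·443/60 = 46.39 rad/s, so T = P/ω = 32.8×10³ / 46.39 = 707.0 N·m.
J_AB = π(0.0340)⁴/32 = 1.31×10^-7 m⁴; J_BC = π(0.0339)⁴/32 = 1.30×10^-7 m⁴; J_CD = π(0.0527)⁴/32 = 7.57×10^-7 m⁴.
θ = (T/G)·Σ L_i/J_i = (707.0/75.9×10⁹)·(0.432/1.31×10^-7 + 0.149/1.30×10^-7 + 0.805/7.57×10^-7) = 0.05128 rad.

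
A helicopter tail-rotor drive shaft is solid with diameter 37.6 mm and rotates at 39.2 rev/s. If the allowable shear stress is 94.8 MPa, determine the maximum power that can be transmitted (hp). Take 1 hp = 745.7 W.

J = πd⁴/32 = π(0.0376)⁴/32 = 1.962×10^-7 m⁴.
T_max = τ_allow·J/r = 9.48×10^7 × 1.962×10^-7 / 0.0188 = 989.5 N·m.
ω = 2π·39.2 = 246.3 rad/s, so P_max = T_max·ω = 2.437×10^5 W.

327 hp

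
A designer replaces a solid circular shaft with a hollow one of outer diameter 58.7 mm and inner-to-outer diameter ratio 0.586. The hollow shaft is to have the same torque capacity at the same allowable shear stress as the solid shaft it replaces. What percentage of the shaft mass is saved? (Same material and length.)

28.6 %

Equal τ_max and T ⇒ the solid shaft needs d_s³ = d_o³(1−k⁴), so d_s = 58.7·(1−0.586⁴)^(1/3) = 56.30 mm.
Area ratio A_h/A_s = d_o²(1−k²)/d_s² = (1−k²)/(1−k⁴)^(2/3) = 0.7139.
Mass saving = 1 − 0.7139 = 28.6 %.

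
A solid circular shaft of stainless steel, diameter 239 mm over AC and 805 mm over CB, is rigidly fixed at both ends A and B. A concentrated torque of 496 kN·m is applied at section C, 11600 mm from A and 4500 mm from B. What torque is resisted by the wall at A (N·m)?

Compatibility: T_A·a/J_AC = T_B·b/J_CB with T_A + T_B = T₀.
J_AC = 3.20×10^-4 m⁴, J_CB = 0.0412 m⁴, so T_A = T₀·(J_AC/a)/((J_AC/a)+(J_CB/b)) = 1491 N·m, T_B = 494500 N·m.

1490 N·m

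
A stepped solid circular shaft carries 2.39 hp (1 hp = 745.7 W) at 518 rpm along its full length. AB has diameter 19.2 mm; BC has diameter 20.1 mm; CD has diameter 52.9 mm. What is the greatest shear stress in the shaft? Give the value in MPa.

23.6 MPa

ω = 2π·518/60 = 54.24 rad/s, so T = P/ω = 2.39×745.7 / 54.24 = 32.86 N·m.
Under the same torque, τ_max = 16T/(πd³) is largest where d is smallest — segment AB (d = 19.2 mm).
τ_max = 16·32.86/(π·(0.0192)³) = 2.364×10^7 Pa.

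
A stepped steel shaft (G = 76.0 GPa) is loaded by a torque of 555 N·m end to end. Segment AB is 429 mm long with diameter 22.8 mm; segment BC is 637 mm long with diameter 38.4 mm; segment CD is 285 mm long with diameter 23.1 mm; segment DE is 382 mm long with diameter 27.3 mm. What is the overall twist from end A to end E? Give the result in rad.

0.265 rad

J_AB = π(0.0228)⁴/32 = 2.65×10^-8 m⁴; J_BC = π(0.0384)⁴/32 = 2.13×10^-7 m⁴; J_CD = π(0.0231)⁴/32 = 2.80×10^-8 m⁴; J_DE = π(0.0273)⁴/32 = 5.45×10^-8 m⁴.
θ = (T/G)·Σ L_i/J_i = (555.0/76.0×10⁹)·(0.429/2.65×10^-8 + 0.637/2.13×10^-7 + 0.285/2.80×10^-8 + 0.382/5.45×10^-8) = 0.2655 rad.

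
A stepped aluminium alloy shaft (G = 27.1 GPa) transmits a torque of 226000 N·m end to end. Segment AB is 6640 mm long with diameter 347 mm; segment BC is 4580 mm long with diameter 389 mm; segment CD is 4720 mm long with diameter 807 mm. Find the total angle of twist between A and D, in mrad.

56.8 mrad

J_AB = π(0.347)⁴/32 = 1.42×10^-3 m⁴; J_BC = π(0.389)⁴/32 = 2.25×10^-3 m⁴; J_CD = π(0.807)⁴/32 = 0.0416 m⁴.
θ = (T/G)·Σ L_i/J_i = (226000/27.1×10⁹)·(6.64/1.42×10^-3 + 4.58/2.25×10^-3 + 4.72/0.0416) = 0.05684 rad.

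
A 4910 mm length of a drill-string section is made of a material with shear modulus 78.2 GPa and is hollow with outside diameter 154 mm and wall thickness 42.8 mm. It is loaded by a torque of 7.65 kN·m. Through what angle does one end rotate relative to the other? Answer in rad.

0.00905 rad

J = π(d_o⁴ − d_i⁴)/32 = π(0.154⁴ − 0.0684⁴)/32 = 5.307×10^-5 m⁴.
θ = T·L/(G·J) = 7650 × 4.91 / (78.2×10⁹ × 5.307×10^-5) = 9.051×10^-3 rad.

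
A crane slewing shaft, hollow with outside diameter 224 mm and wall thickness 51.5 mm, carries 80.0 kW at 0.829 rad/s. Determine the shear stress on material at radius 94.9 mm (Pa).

ω = 0.829 rad/s, so T = P/ω = 80.0×10³ / 0.8290 = 96500 N·m.
J = π(d_o⁴ − d_i⁴)/32 = π(0.224⁴ − 0.121⁴)/32 = 2.261×10^-4 m⁴.
Shear stress varies linearly with radius: τ = T·r/J = 96500 × 0.0949 / 2.261×10^-4 = 4.050×10^7 Pa.

4.05e7 Pa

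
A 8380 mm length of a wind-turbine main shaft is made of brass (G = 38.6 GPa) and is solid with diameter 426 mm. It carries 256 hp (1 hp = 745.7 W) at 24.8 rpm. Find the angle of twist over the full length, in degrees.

0.283°

ω = 2π·24.8/60 = 2.597 rad/s, so T = P/ω = 256×745.7 / 2.597 = 73510 N·m.
J = πd⁴/32 = π(0.426)⁴/32 = 3.233×10^-3 m⁴.
θ = T·L/(G·J) = 73510 × 8.38 / (38.6×10⁹ × 3.233×10^-3) = 4.936×10^-3 rad.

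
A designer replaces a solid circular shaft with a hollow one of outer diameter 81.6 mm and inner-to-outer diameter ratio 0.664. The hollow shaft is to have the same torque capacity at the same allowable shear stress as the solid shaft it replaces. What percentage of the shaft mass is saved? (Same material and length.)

35.4 %

Equal τ_max and T ⇒ the solid shaft needs d_s³ = d_o³(1−k⁴), so d_s = 81.6·(1−0.664⁴)^(1/3) = 75.93 mm.
Area ratio A_h/A_s = d_o²(1−k²)/d_s² = (1−k²)/(1−k⁴)^(2/3) = 0.6458.
Mass saving = 1 − 0.6458 = 35.4 %.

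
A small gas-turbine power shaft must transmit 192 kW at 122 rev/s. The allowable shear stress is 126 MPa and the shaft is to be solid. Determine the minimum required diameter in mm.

ω = 2π·122 = 766.5 rad/s, so T = P/ω = 192×10³ / 766.5 = 250.5 N·m.
For a solid shaft τ_max = 16T/(πd³), so d = (16T/(π τ_allow))^(1/3) = (16·250.5/(π·1.26×10^8))^(1/3) = 0.02163 m.

21.6 mm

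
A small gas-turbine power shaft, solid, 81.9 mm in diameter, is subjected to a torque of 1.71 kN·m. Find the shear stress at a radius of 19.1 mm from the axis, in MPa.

7.39 MPa

J = πd⁴/32 = π(0.0819)⁴/32 = 4.417×10^-6 m⁴.
Shear stress varies linearly with radius: τ = T·r/J = 1710 × 0.0191 / 4.417×10^-6 = 7.394×10^6 Pa.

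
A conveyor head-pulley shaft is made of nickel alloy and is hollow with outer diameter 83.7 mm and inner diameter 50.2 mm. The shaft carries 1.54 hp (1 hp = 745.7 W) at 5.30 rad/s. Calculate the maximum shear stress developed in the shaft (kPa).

ω = 5.30 rad/s, so T = P/ω = 1.54×745.7 / 5.300 = 216.7 N·m.
J = π(d_o⁴ − d_i⁴)/32 = π(0.0837⁴ − 0.0502⁴)/32 = 4.195×10^-6 m⁴.
τ_max = T·r/J = 216.7 × 0.0418 / 4.195×10^-6 = 2.162×10^6 Pa.

2160 kPa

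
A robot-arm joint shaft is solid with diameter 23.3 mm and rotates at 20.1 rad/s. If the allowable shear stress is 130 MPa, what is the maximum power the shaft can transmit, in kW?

J = πd⁴/32 = π(0.0233)⁴/32 = 2.894×10^-8 m⁴.
T_max = τ_allow·J/r = 1.30×10^8 × 2.894×10^-8 / 0.0117 = 322.9 N·m.
ω = 20.1 rad/s, so P_max = T_max·ω = 6490 W.

6.49 kW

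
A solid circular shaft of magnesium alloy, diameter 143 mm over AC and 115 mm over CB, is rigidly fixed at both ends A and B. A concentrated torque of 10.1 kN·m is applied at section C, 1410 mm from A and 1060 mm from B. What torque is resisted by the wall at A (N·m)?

6490 N·m

Compatibility: T_A·a/J_AC = T_B·b/J_CB with T_A + T_B = T₀.
J_AC = 4.11×10^-5 m⁴, J_CB = 1.72×10^-5 m⁴, so T_A = T₀·(J_AC/a)/((J_AC/a)+(J_CB/b)) = 6489 N·m, T_B = 3611 N·m.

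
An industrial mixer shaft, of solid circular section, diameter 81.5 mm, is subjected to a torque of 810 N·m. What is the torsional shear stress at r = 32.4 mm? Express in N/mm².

6.06 N/mm²

J = πd⁴/32 = π(0.0815)⁴/32 = 4.331×10^-6 m⁴.
Shear stress varies linearly with radius: τ = T·r/J = 810.0 × 0.0324 / 4.331×10^-6 = 6.059×10^6 Pa.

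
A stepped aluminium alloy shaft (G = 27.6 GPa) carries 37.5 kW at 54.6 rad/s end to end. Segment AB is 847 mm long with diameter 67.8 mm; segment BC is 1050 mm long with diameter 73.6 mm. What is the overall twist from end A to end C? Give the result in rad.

ω = 54.6 rad/s, so T = P/ω = 37.5×10³ / 54.60 = 686.8 N·m.
J_AB = π(0.0678)⁴/32 = 2.07×10^-6 m⁴; J_BC = π(0.0736)⁴/32 = 2.88×10^-6 m⁴.
θ = (T/G)·Σ L_i/J_i = (686.8/27.6×10⁹)·(0.847/2.07×10^-6 + 1.05/2.88×10^-6) = 0.01923 rad.

0.0192 rad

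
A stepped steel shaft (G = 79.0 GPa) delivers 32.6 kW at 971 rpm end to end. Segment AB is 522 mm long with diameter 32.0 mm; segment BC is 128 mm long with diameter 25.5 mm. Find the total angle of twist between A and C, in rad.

ω = 2π·971/60 = 101.7 rad/s, so T = P/ω = 32.6×10³ / 101.7 = 320.6 N·m.
J_AB = π(0.0320)⁴/32 = 1.03×10^-7 m⁴; J_BC = π(0.0255)⁴/32 = 4.15×10^-8 m⁴.
θ = (T/G)·Σ L_i/J_i = (320.6/79.0×10⁹)·(0.522/1.03×10^-7 + 0.128/4.15×10^-8) = 0.03309 rad.

0.0331 rad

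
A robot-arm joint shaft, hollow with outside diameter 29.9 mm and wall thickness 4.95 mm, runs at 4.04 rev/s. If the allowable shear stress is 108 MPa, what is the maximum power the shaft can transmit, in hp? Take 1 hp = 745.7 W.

15.4 hp

J = π(d_o⁴ − d_i⁴)/32 = π(0.0299⁴ − 0.0200⁴)/32 = 6.276×10^-8 m⁴.
T_max = τ_allow·J/r = 1.08×10^8 × 6.276×10^-8 / 0.0149 = 453.4 N·m.
ω = 2π·4.04 = 25.38 rad/s, so P_max = T_max·ω = 1.151×10^4 W.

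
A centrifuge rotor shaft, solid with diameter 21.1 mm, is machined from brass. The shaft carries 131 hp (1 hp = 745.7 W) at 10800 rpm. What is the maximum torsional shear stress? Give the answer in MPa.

46.8 MPa

ω = 2π·10800/60 = 1131 rad/s, so T = P/ω = 131×745.7 / 1131 = 86.37 N·m.
J = πd⁴/32 = π(0.0211)⁴/32 = 1.946×10^-8 m⁴.
τ_max = T·r/J = 86.37 × 0.0106 / 1.946×10^-8 = 4.683×10^7 Pa.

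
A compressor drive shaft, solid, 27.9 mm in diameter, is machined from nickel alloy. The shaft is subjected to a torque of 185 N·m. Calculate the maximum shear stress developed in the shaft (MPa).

43.4 MPa

J = πd⁴/32 = π(0.0279)⁴/32 = 5.949×10^-8 m⁴.
τ_max = T·r/J = 185.0 × 0.0139 / 5.949×10^-8 = 4.338×10^7 Pa.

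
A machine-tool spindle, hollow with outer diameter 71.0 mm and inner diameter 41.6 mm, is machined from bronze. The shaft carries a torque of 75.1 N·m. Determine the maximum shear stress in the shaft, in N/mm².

1.21 N/mm²

J = π(d_o⁴ − d_i⁴)/32 = π(0.0710⁴ − 0.0416⁴)/32 = 2.201×10^-6 m⁴.
τ_max = T·r/J = 75.10 × 0.0355 / 2.201×10^-6 = 1.211×10^6 Pa.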